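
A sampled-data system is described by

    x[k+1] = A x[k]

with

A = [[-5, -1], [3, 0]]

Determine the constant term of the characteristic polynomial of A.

3

For a 2×2 matrix, det(zI - A) = z^2 - (tr A)z + det A.
tr A = -5, det A = 3.
So p(z) = z^2 + 5z + 3.
The constant term is 3.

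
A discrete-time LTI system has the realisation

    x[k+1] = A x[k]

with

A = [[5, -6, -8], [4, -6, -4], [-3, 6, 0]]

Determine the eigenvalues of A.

det(zI - A) = z^3 - (tr A)z^2 + (M11 + M22 + M33)z - det A, where Mii is the 2×2 principal minor of A obtained by deleting row i and column i.
tr A = 5 + (-6) + 0 = -1; M11 = (-6)·0 - (-4)·6 = 0 - (-24) = 24; M22 = 5·0 - (-8)·(-3) = 0 - 24 = -24; M33 = 5·(-6) - (-6)·4 = -30 - (-24) = -6; sum of minors = -6.
det A = 5·((-6)·0 - (-4)·6) - (-6)·(4·0 - (-4)·(-3)) + (-8)·(4·6 - (-6)·(-3)) = 5·24 - (-6)·(-12) + (-8)·6 = 0.
So p(z) = det(zI - A) = z^3 + z^2 - 6z.
The constant term is 0, so p(z) = z(z^2 + z - 6).
Factor z^2 + z - 6: two numbers with sum -1 and product -6 are 2 and -3, so z^2 + z - 6 = (z - 2)(z + 3).
Hence p(z) = z (z - 2) (z + 3), with roots -3, 0, 2.

-3, 0, 2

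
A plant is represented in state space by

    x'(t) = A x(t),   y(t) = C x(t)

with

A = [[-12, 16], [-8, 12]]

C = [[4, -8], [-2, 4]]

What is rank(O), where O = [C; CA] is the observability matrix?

CA = [[16, -32], [-8, 16]]
Observability matrix O = [C; CA] = [[4, -8], [-2, 4], [16, -32], [-8, 16]]
Every row of O is a scalar multiple of row 1 = [4, -8] (multipliers 1, -1/2, 4, -2), so the rows span a one-dimensional space.
O ≠ 0, hence rank(O) = 1.
rank(O) = 1 < n = 2, so the pair (A, C) is not completely observable.

1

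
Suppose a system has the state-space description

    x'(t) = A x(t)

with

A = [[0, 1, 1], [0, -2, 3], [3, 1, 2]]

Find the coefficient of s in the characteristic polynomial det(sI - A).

Expand det(sI - A) for the 3×3 matrix.
p(s) = s^3 - 10s - 15.
(Check: constant term = det(-A) = (-1)^3 det A = -15; coefficient of s^2 = -tr A = 0.)
The coefficient of s is -10.

-10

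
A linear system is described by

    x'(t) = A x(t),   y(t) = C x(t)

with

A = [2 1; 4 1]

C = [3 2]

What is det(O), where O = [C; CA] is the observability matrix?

CA = [[14, 5]]
Observability matrix O = [C; CA] = [[3, 2], [14, 5]]
det(O) = 3·5 - 2·14 = 15 - 28 = -13
Since det(O) ≠ 0, rank(O) = 2 and the system is completely observable.

-13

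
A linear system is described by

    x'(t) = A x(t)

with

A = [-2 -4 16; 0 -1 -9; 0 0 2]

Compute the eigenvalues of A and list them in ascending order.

-2, -1, 2

det(sI - A) = s^3 - (tr A)s^2 + (M11 + M22 + M33)s - det A, where Mii is the 2×2 principal minor of A obtained by deleting row i and column i.
tr A = (-2) + (-1) + 2 = -1; M11 = (-1)·2 - (-9)·0 = -2 - 0 = -2; M22 = (-2)·2 - 16·0 = -4 - 0 = -4; M33 = (-2)·(-1) - (-4)·0 = 2 - 0 = 2; sum of minors = -4.
det A = (-2)·((-1)·2 - (-9)·0) - (-4)·(0·2 - (-9)·0) + 16·(0·0 - (-1)·0) = (-2)·(-2) - (-4)·0 + 16·0 = 4.
So p(s) = det(sI - A) = s^3 + s^2 - 4s - 4.
Rational-root test: any integer root divides -4. Testing small divisors, s = -1 works: p(-1) = -1 + 1 + 4 + (-4) = 0, so (s + 1) is a factor.
Dividing, p(s) = (s + 1)(s^2 - 4).
Factor s^2 - 4: two numbers with sum 0 and product -4 are 2 and -2, so s^2 - 4 = (s - 2)(s + 2).
Hence p(s) = (s - 2) (s + 1) (s + 2), with roots -2, -1, 2.
At least one eigenvalue has non-negative real part, so the system is not asymptotically stable.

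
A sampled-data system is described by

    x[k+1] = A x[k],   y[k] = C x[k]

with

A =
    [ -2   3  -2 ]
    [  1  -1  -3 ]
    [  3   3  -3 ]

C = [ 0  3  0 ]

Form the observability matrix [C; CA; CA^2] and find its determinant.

CA = [[3, -3, -9]]
CA^2 = [[-36, -15, 30]]
Observability matrix O = [C; CA; CA^2] = [[0, 3, 0], [3, -3, -9], [-36, -15, 30]]
Expanding along the first row, det(O) = 0·((-3)·30 - (-9)·(-15)) - 3·(3·30 - (-9)·(-36)) + 0·(3·(-15) - (-3)·(-36)) = 0·(-225) - 3·(-234) + 0·(-153) = 702
Since det(O) ≠ 0, rank(O) = 3 and the system is completely observable.

702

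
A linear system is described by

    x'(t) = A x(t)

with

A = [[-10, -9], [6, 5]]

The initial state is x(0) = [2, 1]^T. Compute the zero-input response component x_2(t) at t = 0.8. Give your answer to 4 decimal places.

2.9007

det(sI - A) = s^2 - (tr A)s + det A, with tr A = (-10) + 5 = -5 and det A = (-10)·5 - (-9)·6 = -50 - (-54) = 4.
So p(s) = det(sI - A) = s^2 + 5s + 4.
Factor s^2 + 5s + 4: two numbers with sum -5 and product 4 are -1 and -4, so s^2 + 5s + 4 = (s + 1)(s + 4).
Hence p(s) = (s + 1) (s + 4), with roots -4, -1.
The eigenvalues -4, -1 are distinct and real, so A is diagonalisable and x(t) = e^{At} x(0) = V diag(e^{λ_i t}) V^{-1} x(0), where the columns of V are the eigenvectors.
λ = -4: A - (-4)I = [[-6, -9], [6, 9]]. Row 1 gives (-6)·v1 + (-9)·v2 = 0, so take v_1 = [3, -2]^T.
λ = -1: A - (-1)I = [[-9, -9], [6, 6]]. Row 1 gives (-9)·v1 + (-9)·v2 = 0, so take v_2 = [-1, 1]^T.
V = [v_1 v_2] = [[3, -1], [-2, 1]] has det V = 1, so V^{-1} = adj(V)/det V = [[1, 1], [2, 3]].
Modal coordinates z(0) = V^{-1} x(0): 1·2 + 1·1 = 3; 2·2 + 3·1 = 7; so z(0) = [3, 7]^T.
x_2(t) = Σ_i (v_i)_2 · z_i(0) · e^{λ_i t} (row 2 of V times the modal terms).
x_2(0.8) = (-2)·3·e^{-4·0.8} + 1·7·e^{-1·0.8} = (-6)·0.040762 + 7·0.449329 = 2.9007.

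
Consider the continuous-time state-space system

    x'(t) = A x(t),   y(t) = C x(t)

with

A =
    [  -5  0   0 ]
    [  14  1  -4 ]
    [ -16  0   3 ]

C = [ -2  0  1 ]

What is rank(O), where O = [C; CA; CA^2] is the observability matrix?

1

CA = [[-6, 0, 3]]
CA^2 = [[-18, 0, 9]]
Observability matrix O = [C; CA; CA^2] = [[-2, 0, 1], [-6, 0, 3], [-18, 0, 9]]
Every row of O is a scalar multiple of row 1 = [-2, 0, 1] (multipliers 1, 3, 9), so the rows span a one-dimensional space.
O ≠ 0, hence rank(O) = 1.
rank(O) = 1 < n = 3, so the pair (A, C) is not completely observable.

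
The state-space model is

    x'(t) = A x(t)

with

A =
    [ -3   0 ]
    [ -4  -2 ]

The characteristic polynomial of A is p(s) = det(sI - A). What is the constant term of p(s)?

6

For a 2×2 matrix, det(sI - A) = s^2 - (tr A)s + det A.
tr A = -5, det A = 6.
So p(s) = s^2 + 5s + 6.
The constant term is 6.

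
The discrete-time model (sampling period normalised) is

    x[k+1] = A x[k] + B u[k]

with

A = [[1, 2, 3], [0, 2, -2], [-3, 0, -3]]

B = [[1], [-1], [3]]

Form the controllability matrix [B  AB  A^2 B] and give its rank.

AB = [[8], [-8], [-12]]
A^2B = [[-44], [8], [12]]
Controllability matrix C = [B  AB  A^2B] = [[1, 8, -44], [-1, -8, 8], [3, -12, 12]]
det(C) = 1·((-8)·12 - 8·(-12)) - 8·((-1)·12 - 8·3) + (-44)·((-1)·(-12) - (-8)·3) = 1·0 - 8·(-36) + (-44)·36 = -1296 ≠ 0, so rank(C) = 3.
rank(C) = 3 = n, so the pair (A, B) is completely controllable.

3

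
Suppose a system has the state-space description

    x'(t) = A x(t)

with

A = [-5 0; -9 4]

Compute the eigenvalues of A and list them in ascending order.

-5, 4

det(sI - A) = s^2 - (tr A)s + det A, with tr A = (-5) + 4 = -1 and det A = (-5)·4 - 0·(-9) = -20 - 0 = -20.
So p(s) = det(sI - A) = s^2 + s - 20.
Factor s^2 + s - 20: two numbers with sum -1 and product -20 are 4 and -5, so s^2 + s - 20 = (s - 4)(s + 5).
Hence p(s) = (s - 4) (s + 5), with roots -5, 4.
At least one eigenvalue has non-negative real part, so the system is not asymptotically stable.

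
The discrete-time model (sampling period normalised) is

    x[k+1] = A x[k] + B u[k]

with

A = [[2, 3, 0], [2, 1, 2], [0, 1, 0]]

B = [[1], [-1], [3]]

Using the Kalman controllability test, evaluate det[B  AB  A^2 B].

-344

AB = [[-1], [7], [-1]]
A^2B = [[19], [3], [7]]
Controllability matrix C = [B  AB  A^2B] = [[1, -1, 19], [-1, 7, 3], [3, -1, 7]]
Expanding along the first row, det(C) = 1·(7·7 - 3·(-1)) - (-1)·((-1)·7 - 3·3) + 19·((-1)·(-1) - 7·3) = 1·52 - (-1)·(-16) + 19·(-20) = -344
Since det(C) ≠ 0, rank(C) = 3 and the system is completely controllable.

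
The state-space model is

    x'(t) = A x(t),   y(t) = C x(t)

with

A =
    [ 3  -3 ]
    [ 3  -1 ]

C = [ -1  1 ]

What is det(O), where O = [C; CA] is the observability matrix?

CA = [[0, 2]]
Observability matrix O = [C; CA] = [[-1, 1], [0, 2]]
det(O) = (-1)·2 - 1·0 = -2 - 0 = -2
Since det(O) ≠ 0, rank(O) = 2 and the system is completely observable.

-2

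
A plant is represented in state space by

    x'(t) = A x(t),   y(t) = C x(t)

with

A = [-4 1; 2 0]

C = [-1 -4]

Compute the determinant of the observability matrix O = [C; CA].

CA = [[-4, -1]]
Observability matrix O = [C; CA] = [[-1, -4], [-4, -1]]
det(O) = (-1)·(-1) - (-4)·(-4) = 1 - 16 = -15
Since det(O) ≠ 0, rank(O) = 2 and the system is completely observable.

-15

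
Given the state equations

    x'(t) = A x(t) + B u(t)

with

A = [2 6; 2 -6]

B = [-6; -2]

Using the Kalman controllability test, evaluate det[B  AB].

-48

AB = [[-24], [0]]
Controllability matrix C = [B  AB] = [[-6, -24], [-2, 0]]
det(C) = (-6)·0 - (-24)·(-2) = 0 - 48 = -48
Since det(C) ≠ 0, rank(C) = 2 and the system is completely controllable.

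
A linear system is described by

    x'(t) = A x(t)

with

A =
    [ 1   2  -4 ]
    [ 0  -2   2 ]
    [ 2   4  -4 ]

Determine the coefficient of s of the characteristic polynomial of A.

Expand det(sI - A) for the 3×3 matrix.
p(s) = s^3 + 5s^2 + 2s + 8.
(Check: constant term = det(-A) = (-1)^3 det A = 8; coefficient of s^2 = -tr A = 5.)
The coefficient of s is 2.

2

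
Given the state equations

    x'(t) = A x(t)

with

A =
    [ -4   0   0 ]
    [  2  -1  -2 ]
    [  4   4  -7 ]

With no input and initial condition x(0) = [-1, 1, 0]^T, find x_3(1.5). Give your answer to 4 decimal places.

det(sI - A) = s^3 - (tr A)s^2 + (M11 + M22 + M33)s - det A, where Mii is the 2×2 principal minor of A obtained by deleting row i and column i.
tr A = (-4) + (-1) + (-7) = -12; M11 = (-1)·(-7) - (-2)·4 = 7 - (-8) = 15; M22 = (-4)·(-7) - 0·4 = 28 - 0 = 28; M33 = (-4)·(-1) - 0·2 = 4 - 0 = 4; sum of minors = 47.
det A = (-4)·((-1)·(-7) - (-2)·4) - 0·(2·(-7) - (-2)·4) + 0·(2·4 - (-1)·4) = (-4)·15 - 0·(-6) + 0·12 = -60.
So p(s) = det(sI - A) = s^3 + 12s^2 + 47s + 60.
Rational-root test: any integer root divides 60. Testing small divisors, s = -3 works: p(-3) = -27 + 108 + (-141) + 60 = 0, so (s + 3) is a factor.
Dividing, p(s) = (s + 3)(s^2 + 9s + 20).
Factor s^2 + 9s + 20: two numbers with sum -9 and product 20 are -4 and -5, so s^2 + 9s + 20 = (s + 4)(s + 5).
Hence p(s) = (s + 3) (s + 4) (s + 5), with roots -5, -4, -3.
The eigenvalues -5, -4, -3 are distinct and real, so A is diagonalisable and x(t) = e^{At} x(0) = V diag(e^{λ_i t}) V^{-1} x(0), where the columns of V are the eigenvectors.
λ = -5: A - (-5)I = [[1, 0, 0], [2, 4, -2], [4, 4, -2]]. v must be orthogonal to every row; (row 1) × (row 2) = [0, 2, 4], so take v_1 = [0, -1, -2]^T.
λ = -4: A - (-4)I = [[0, 0, 0], [2, 3, -2], [4, 4, -3]]. v must be orthogonal to every row; (row 2) × (row 3) = [-1, -2, -4], so take v_2 = [1, 2, 4]^T.
λ = -3: A - (-3)I = [[-1, 0, 0], [2, 2, -2], [4, 4, -4]]. v must be orthogonal to every row; (row 1) × (row 2) = [0, -2, -2], so take v_3 = [0, 1, 1]^T.
V = [v_1 v_2 v_3] = [[0, 1, 0], [-1, 2, 1], [-2, 4, 1]] has det V = -1, so V^{-1} = adj(V)/det V = [[2, 1, -1], [1, 0, 0], [0, 2, -1]].
Modal coordinates z(0) = V^{-1} x(0): 2·(-1) + 1·1 + (-1)·0 = -1; 1·(-1) + 0·1 + 0·0 = -1; 0·(-1) + 2·1 + (-1)·0 = 2; so z(0) = [-1, -1, 2]^T.
x_3(t) = Σ_i (v_i)_3 · z_i(0) · e^{λ_i t} (row 3 of V times the modal terms).
x_3(1.5) = (-2)·(-1)·e^{-5·1.5} + 4·(-1)·e^{-4·1.5} + 1·2·e^{-3·1.5} = 2·0.000553 + (-4)·0.002479 + 2·0.011109 = 0.0134.

0.0134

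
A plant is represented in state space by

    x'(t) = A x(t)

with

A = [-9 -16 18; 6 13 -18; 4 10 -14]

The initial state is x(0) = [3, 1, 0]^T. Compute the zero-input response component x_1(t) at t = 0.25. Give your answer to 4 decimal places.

-1.9075

det(sI - A) = s^3 - (tr A)s^2 + (M11 + M22 + M33)s - det A, where Mii is the 2×2 principal minor of A obtained by deleting row i and column i.
tr A = (-9) + 13 + (-14) = -10; M11 = 13·(-14) - (-18)·10 = -182 - (-180) = -2; M22 = (-9)·(-14) - 18·4 = 126 - 72 = 54; M33 = (-9)·13 - (-16)·6 = -117 - (-96) = -21; sum of minors = 31.
det A = (-9)·(13·(-14) - (-18)·10) - (-16)·(6·(-14) - (-18)·4) + 18·(6·10 - 13·4) = (-9)·(-2) - (-16)·(-12) + 18·8 = -30.
So p(s) = det(sI - A) = s^3 + 10s^2 + 31s + 30.
Rational-root test: any integer root divides 30. Testing small divisors, s = -2 works: p(-2) = -8 + 40 + (-62) + 30 = 0, so (s + 2) is a factor.
Dividing, p(s) = (s + 2)(s^2 + 8s + 15).
Factor s^2 + 8s + 15: two numbers with sum -8 and product 15 are -3 and -5, so s^2 + 8s + 15 = (s + 3)(s + 5).
Hence p(s) = (s + 2) (s + 3) (s + 5), with roots -5, -3, -2.
The eigenvalues -5, -3, -2 are distinct and real, so A is diagonalisable and x(t) = e^{At} x(0) = V diag(e^{λ_i t}) V^{-1} x(0), where the columns of V are the eigenvectors.
λ = -5: A - (-5)I = [[-4, -16, 18], [6, 18, -18], [4, 10, -9]]. v must be orthogonal to every row; (row 1) × (row 2) = [-36, 36, 24], so take v_1 = [3, -3, -2]^T.
λ = -3: A - (-3)I = [[-6, -16, 18], [6, 16, -18], [4, 10, -11]]. v must be orthogonal to every row; (row 1) × (row 3) = [-4, 6, 4], so take v_2 = [-2, 3, 2]^T.
λ = -2: A - (-2)I = [[-7, -16, 18], [6, 15, -18], [4, 10, -12]]. v must be orthogonal to every row; (row 1) × (row 2) = [18, -18, -9], so take v_3 = [2, -2, -1]^T.
V = [v_1 v_2 v_3] = [[3, -2, 2], [-3, 3, -2], [-2, 2, -1]] has det V = 1, so V^{-1} = adj(V)/det V = [[1, 2, -2], [1, 1, 0], [0, -2, 3]].
Modal coordinates z(0) = V^{-1} x(0): 1·3 + 2·1 + (-2)·0 = 5; 1·3 + 1·1 + 0·0 = 4; 0·3 + (-2)·1 + 3·0 = -2; so z(0) = [5, 4, -2]^T.
x_1(t) = Σ_i (v_i)_1 · z_i(0) · e^{λ_i t} (row 1 of V times the modal terms).
x_1(0.25) = 3·5·e^{-5·0.25} + (-2)·4·e^{-3·0.25} + 2·(-2)·e^{-2·0.25} = 15·0.286505 + (-8)·0.472367 + (-4)·0.606531 = -1.9075.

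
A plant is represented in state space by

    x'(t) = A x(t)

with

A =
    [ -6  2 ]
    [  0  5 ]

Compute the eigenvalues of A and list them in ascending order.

det(sI - A) = s^2 - (tr A)s + det A, with tr A = (-6) + 5 = -1 and det A = (-6)·5 - 2·0 = -30 - 0 = -30.
So p(s) = det(sI - A) = s^2 + s - 30.
Factor s^2 + s - 30: two numbers with sum -1 and product -30 are 5 and -6, so s^2 + s - 30 = (s - 5)(s + 6).
Hence p(s) = (s - 5) (s + 6), with roots -6, 5.
At least one eigenvalue has non-negative real part, so the system is not asymptotically stable.

-6, 5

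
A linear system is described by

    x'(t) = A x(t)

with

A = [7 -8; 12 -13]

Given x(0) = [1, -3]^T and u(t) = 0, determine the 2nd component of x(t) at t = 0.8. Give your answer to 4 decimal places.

det(sI - A) = s^2 - (tr A)s + det A, with tr A = 7 + (-13) = -6 and det A = 7·(-13) - (-8)·12 = -91 - (-96) = 5.
So p(s) = det(sI - A) = s^2 + 6s + 5.
Factor s^2 + 6s + 5: two numbers with sum -6 and product 5 are -1 and -5, so s^2 + 6s + 5 = (s + 1)(s + 5).
Hence p(s) = (s + 1) (s + 5), with roots -5, -1.
The eigenvalues -5, -1 are distinct and real, so A is diagonalisable and x(t) = e^{At} x(0) = V diag(e^{λ_i t}) V^{-1} x(0), where the columns of V are the eigenvectors.
λ = -5: A - (-5)I = [[12, -8], [12, -8]]. Row 1 gives 12·v1 + (-8)·v2 = 0, so take v_1 = [2, 3]^T.
λ = -1: A - (-1)I = [[8, -8], [12, -12]]. Row 1 gives 8·v1 + (-8)·v2 = 0, so take v_2 = [1, 1]^T.
V = [v_1 v_2] = [[2, 1], [3, 1]] has det V = -1, so V^{-1} = adj(V)/det V = [[-1, 1], [3, -2]].
Modal coordinates z(0) = V^{-1} x(0): (-1)·1 + 1·(-3) = -4; 3·1 + (-2)·(-3) = 9; so z(0) = [-4, 9]^T.
x_2(t) = Σ_i (v_i)_2 · z_i(0) · e^{λ_i t} (row 2 of V times the modal terms).
x_2(0.8) = 3·(-4)·e^{-5·0.8} + 1·9·e^{-1·0.8} = (-12)·0.018316 + 9·0.449329 = 3.8242.

3.8242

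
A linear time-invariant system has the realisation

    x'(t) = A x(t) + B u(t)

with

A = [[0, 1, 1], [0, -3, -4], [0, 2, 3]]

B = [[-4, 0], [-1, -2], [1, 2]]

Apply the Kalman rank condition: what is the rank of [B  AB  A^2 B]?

2

AB = [[0, 0], [-1, -2], [1, 2]]
A^2B = [[0, 0], [-1, -2], [1, 2]]
Controllability matrix C = [B  AB  A^2B] = [[-4, 0, 0, 0, 0, 0], [-1, -2, -1, -2, -1, -2], [1, 2, 1, 2, 1, 2]]
The rows r1, r2, r3 of C are linearly dependent: r2 + r3 = 0 (check each entry), so rank(C) ≤ 2.
The 2×2 minor from rows 1, 2, columns 1, 2 is (-4)·(-2) - 0·(-1) = 8 - 0 = 8 ≠ 0, so rank(C) = 2.
rank(C) = 2 < n = 3, so the pair (A, B) is not completely controllable.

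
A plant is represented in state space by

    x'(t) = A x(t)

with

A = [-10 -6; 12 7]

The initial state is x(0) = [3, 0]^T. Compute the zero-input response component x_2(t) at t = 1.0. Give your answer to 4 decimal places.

8.3716

det(sI - A) = s^2 - (tr A)s + det A, with tr A = (-10) + 7 = -3 and det A = (-10)·7 - (-6)·12 = -70 - (-72) = 2.
So p(s) = det(sI - A) = s^2 + 3s + 2.
Factor s^2 + 3s + 2: two numbers with sum -3 and product 2 are -1 and -2, so s^2 + 3s + 2 = (s + 1)(s + 2).
Hence p(s) = (s + 1) (s + 2), with roots -2, -1.
The eigenvalues -2, -1 are distinct and real, so A is diagonalisable and x(t) = e^{At} x(0) = V diag(e^{λ_i t}) V^{-1} x(0), where the columns of V are the eigenvectors.
λ = -2: A - (-2)I = [[-8, -6], [12, 9]]. Row 1 gives (-8)·v1 + (-6)·v2 = 0, so take v_1 = [-3, 4]^T.
λ = -1: A - (-1)I = [[-9, -6], [12, 8]]. Row 1 gives (-9)·v1 + (-6)·v2 = 0, so take v_2 = [-2, 3]^T.
V = [v_1 v_2] = [[-3, -2], [4, 3]] has det V = -1, so V^{-1} = adj(V)/det V = [[-3, -2], [4, 3]].
Modal coordinates z(0) = V^{-1} x(0): (-3)·3 + (-2)·0 = -9; 4·3 + 3·0 = 12; so z(0) = [-9, 12]^T.
x_2(t) = Σ_i (v_i)_2 · z_i(0) · e^{λ_i t} (row 2 of V times the modal terms).
x_2(1.0) = 4·(-9)·e^{-2·1.0} + 3·12·e^{-1·1.0} = (-36)·0.135335 + 36·0.367879 = 8.3716.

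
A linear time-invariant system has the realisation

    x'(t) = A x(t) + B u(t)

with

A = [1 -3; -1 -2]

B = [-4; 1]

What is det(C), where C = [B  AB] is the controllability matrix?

-1

AB = [[-7], [2]]
Controllability matrix C = [B  AB] = [[-4, -7], [1, 2]]
det(C) = (-4)·2 - (-7)·1 = -8 - (-7) = -1
Since det(C) ≠ 0, rank(C) = 2 and the system is completely controllable.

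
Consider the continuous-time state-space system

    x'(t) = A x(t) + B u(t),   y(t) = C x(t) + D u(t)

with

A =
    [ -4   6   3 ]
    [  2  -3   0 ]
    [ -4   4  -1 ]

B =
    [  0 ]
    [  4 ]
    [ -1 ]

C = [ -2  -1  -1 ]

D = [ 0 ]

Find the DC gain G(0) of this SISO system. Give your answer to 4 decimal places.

-12.6667

G(0) = C(-A)^{-1}B + D = -C A^{-1} B + D.
det A = -12, so A^{-1} = (1/-12)·adj(A) = [[-1/4, -3/2, -3/4], [-1/6, -4/3, -1/2], [1/3, 2/3, 0]]
A^{-1} B = [-21/4, -29/6, 8/3]^T
C A^{-1} B = 38/3
G(0) = D - C A^{-1} B = 0 - (38/3) = -38/3 ≈ -12.6667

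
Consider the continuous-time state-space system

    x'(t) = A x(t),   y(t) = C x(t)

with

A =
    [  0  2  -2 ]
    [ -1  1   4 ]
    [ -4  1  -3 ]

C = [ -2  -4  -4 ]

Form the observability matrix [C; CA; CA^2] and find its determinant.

-11968

CA = [[20, -12, 0]]
CA^2 = [[12, 28, -88]]
Observability matrix O = [C; CA; CA^2] = [[-2, -4, -4], [20, -12, 0], [12, 28, -88]]
Expanding along the first row, det(O) = (-2)·((-12)·(-88) - 0·28) - (-4)·(20·(-88) - 0·12) + (-4)·(20·28 - (-12)·12) = (-2)·1056 - (-4)·(-1760) + (-4)·704 = -11968
Since det(O) ≠ 0, rank(O) = 3 and the system is completely observable.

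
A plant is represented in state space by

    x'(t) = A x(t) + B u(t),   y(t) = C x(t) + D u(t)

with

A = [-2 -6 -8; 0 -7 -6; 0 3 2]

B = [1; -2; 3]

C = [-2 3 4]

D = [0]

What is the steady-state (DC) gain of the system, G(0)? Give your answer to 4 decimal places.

G(0) = C(-A)^{-1}B + D = -C A^{-1} B + D.
det A = -8, so A^{-1} = (1/-8)·adj(A) = [[-1/2, 3/2, 5/2], [0, 1/2, 3/2], [0, -3/4, -7/4]]
A^{-1} B = [4, 7/2, -15/4]^T
C A^{-1} B = -25/2
G(0) = D - C A^{-1} B = 0 - (-25/2) = 25/2 ≈ 12.5000

12.5000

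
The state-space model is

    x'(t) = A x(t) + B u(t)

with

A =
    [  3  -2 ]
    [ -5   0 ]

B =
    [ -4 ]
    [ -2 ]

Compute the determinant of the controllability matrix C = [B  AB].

-96

AB = [[-8], [20]]
Controllability matrix C = [B  AB] = [[-4, -8], [-2, 20]]
det(C) = (-4)·20 - (-8)·(-2) = -80 - 16 = -96
Since det(C) ≠ 0, rank(C) = 2 and the system is completely controllable.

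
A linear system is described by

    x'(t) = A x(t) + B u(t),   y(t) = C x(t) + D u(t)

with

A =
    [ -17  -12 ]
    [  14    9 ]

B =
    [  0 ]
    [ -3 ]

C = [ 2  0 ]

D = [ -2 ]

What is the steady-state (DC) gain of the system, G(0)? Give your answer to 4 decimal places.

2.8000

G(0) = C(-A)^{-1}B + D = -C A^{-1} B + D.
det A = 15, so A^{-1} = (1/15)·adj(A) = [[3/5, 4/5], [-14/15, -17/15]]
A^{-1} B = [-12/5, 17/5]^T
C A^{-1} B = -24/5
G(0) = D - C A^{-1} B = -2 - (-24/5) = 14/5 ≈ 2.8000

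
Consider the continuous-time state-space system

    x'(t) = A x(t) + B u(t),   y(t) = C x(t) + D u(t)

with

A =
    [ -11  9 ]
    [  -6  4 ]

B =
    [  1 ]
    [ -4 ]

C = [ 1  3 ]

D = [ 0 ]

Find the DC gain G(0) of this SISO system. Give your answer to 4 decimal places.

-19.0000

G(0) = C(-A)^{-1}B + D = -C A^{-1} B + D.
det A = 10, so A^{-1} = (1/10)·adj(A) = [[2/5, -9/10], [3/5, -11/10]]
A^{-1} B = [4, 5]^T
C A^{-1} B = 19
G(0) = D - C A^{-1} B = 0 - (19) = -19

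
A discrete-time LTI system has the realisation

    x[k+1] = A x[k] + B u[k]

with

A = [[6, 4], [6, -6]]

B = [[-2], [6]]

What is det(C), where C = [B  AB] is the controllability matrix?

24

AB = [[12], [-48]]
Controllability matrix C = [B  AB] = [[-2, 12], [6, -48]]
det(C) = (-2)·(-48) - 12·6 = 96 - 72 = 24
Since det(C) ≠ 0, rank(C) = 2 and the system is completely controllable.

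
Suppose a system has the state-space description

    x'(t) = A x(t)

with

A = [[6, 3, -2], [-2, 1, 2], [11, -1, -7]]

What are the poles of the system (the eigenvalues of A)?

-3, -1, 4

det(sI - A) = s^3 - (tr A)s^2 + (M11 + M22 + M33)s - det A, where Mii is the 2×2 principal minor of A obtained by deleting row i and column i.
tr A = 6 + 1 + (-7) = 0; M11 = 1·(-7) - 2·(-1) = -7 - (-2) = -5; M22 = 6·(-7) - (-2)·11 = -42 - (-22) = -20; M33 = 6·1 - 3·(-2) = 6 - (-6) = 12; sum of minors = -13.
det A = 6·(1·(-7) - 2·(-1)) - 3·((-2)·(-7) - 2·11) + (-2)·((-2)·(-1) - 1·11) = 6·(-5) - 3·(-8) + (-2)·(-9) = 12.
So p(s) = det(sI - A) = s^3 - 13s - 12.
Rational-root test: any integer root divides -12. Testing small divisors, s = -1 works: p(-1) = -1 + 0 + 13 + (-12) = 0, so (s + 1) is a factor.
Dividing, p(s) = (s + 1)(s^2 - s - 12).
Factor s^2 - s - 12: two numbers with sum 1 and product -12 are 4 and -3, so s^2 - s - 12 = (s - 4)(s + 3).
Hence p(s) = (s - 4) (s + 1) (s + 3), with roots -3, -1, 4.
At least one eigenvalue has non-negative real part, so the system is not asymptotically stable.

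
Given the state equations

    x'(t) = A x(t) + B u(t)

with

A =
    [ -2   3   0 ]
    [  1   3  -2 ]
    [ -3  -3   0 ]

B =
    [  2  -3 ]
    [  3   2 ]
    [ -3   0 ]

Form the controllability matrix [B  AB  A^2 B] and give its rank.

AB = [[5, 12], [17, 3], [-15, 3]]
A^2B = [[41, -15], [86, 15], [-66, -45]]
Controllability matrix C = [B  AB  A^2B] = [[2, -3, 5, 12, 41, -15], [3, 2, 17, 3, 86, 15], [-3, 0, -15, 3, -66, -45]]
Take the 3×3 submatrix of C formed by columns 1, 2, 3: [[2, -3, 5], [3, 2, 17], [-3, 0, -15]]. Its determinant is 2·(2·(-15) - 17·0) - (-3)·(3·(-15) - 17·(-3)) + 5·(3·0 - 2·(-3)) = 2·(-30) - (-3)·6 + 5·6 = -12 ≠ 0.
So rank(C) ≥ 3; since C has 3 rows, rank(C) = 3.
rank(C) = 3 = n, so the pair (A, B) is completely controllable.

3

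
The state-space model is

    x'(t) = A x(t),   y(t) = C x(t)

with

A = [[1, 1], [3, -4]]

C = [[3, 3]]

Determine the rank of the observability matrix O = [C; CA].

CA = [[12, -9]]
Observability matrix O = [C; CA] = [[3, 3], [12, -9]]
det(O) = 3·(-9) - 3·12 = -27 - 36 = -63 ≠ 0, so rank(O) = 2.
rank(O) = 2 = n, so the pair (A, C) is completely observable.

2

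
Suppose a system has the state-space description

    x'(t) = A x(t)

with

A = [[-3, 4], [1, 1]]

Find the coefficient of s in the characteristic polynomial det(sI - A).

2

For a 2×2 matrix, det(sI - A) = s^2 - (tr A)s + det A.
tr A = -2, det A = -7.
So p(s) = s^2 + 2s - 7.
The coefficient of s is 2.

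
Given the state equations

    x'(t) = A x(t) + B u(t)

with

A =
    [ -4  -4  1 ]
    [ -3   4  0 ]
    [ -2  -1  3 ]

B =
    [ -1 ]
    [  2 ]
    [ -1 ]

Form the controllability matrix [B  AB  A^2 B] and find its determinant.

AB = [[-5], [11], [-3]]
A^2B = [[-27], [59], [-10]]
Controllability matrix C = [B  AB  A^2B] = [[-1, -5, -27], [2, 11, 59], [-1, -3, -10]]
Expanding along the first row, det(C) = (-1)·(11·(-10) - 59·(-3)) - (-5)·(2·(-10) - 59·(-1)) + (-27)·(2·(-3) - 11·(-1)) = (-1)·67 - (-5)·39 + (-27)·5 = -7
Since det(C) ≠ 0, rank(C) = 3 and the system is completely controllable.

-7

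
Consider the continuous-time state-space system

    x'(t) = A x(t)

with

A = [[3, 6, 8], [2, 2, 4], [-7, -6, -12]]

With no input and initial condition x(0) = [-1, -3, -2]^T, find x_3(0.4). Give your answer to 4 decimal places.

det(sI - A) = s^3 - (tr A)s^2 + (M11 + M22 + M33)s - det A, where Mii is the 2×2 principal minor of A obtained by deleting row i and column i.
tr A = 3 + 2 + (-12) = -7; M11 = 2·(-12) - 4·(-6) = -24 - (-24) = 0; M22 = 3·(-12) - 8·(-7) = -36 - (-56) = 20; M33 = 3·2 - 6·2 = 6 - 12 = -6; sum of minors = 14.
det A = 3·(2·(-12) - 4·(-6)) - 6·(2·(-12) - 4·(-7)) + 8·(2·(-6) - 2·(-7)) = 3·0 - 6·4 + 8·2 = -8.
So p(s) = det(sI - A) = s^3 + 7s^2 + 14s + 8.
Rational-root test: any integer root divides 8. Testing small divisors, s = -1 works: p(-1) = -1 + 7 + (-14) + 8 = 0, so (s + 1) is a factor.
Dividing, p(s) = (s + 1)(s^2 + 6s + 8).
Factor s^2 + 6s + 8: two numbers with sum -6 and product 8 are -2 and -4, so s^2 + 6s + 8 = (s + 2)(s + 4).
Hence p(s) = (s + 1) (s + 2) (s + 4), with roots -4, -2, -1.
The eigenvalues -4, -2, -1 are distinct and real, so A is diagonalisable and x(t) = e^{At} x(0) = V diag(e^{λ_i t}) V^{-1} x(0), where the columns of V are the eigenvectors.
λ = -4: A - (-4)I = [[7, 6, 8], [2, 6, 4], [-7, -6, -8]]. v must be orthogonal to every row; (row 1) × (row 2) = [-24, -12, 30], so take v_1 = [-4, -2, 5]^T.
λ = -2: A - (-2)I = [[5, 6, 8], [2, 4, 4], [-7, -6, -10]]. v must be orthogonal to every row; (row 1) × (row 2) = [-8, -4, 8], so take v_2 = [2, 1, -2]^T.
λ = -1: A - (-1)I = [[4, 6, 8], [2, 3, 4], [-7, -6, -11]]. v must be orthogonal to every row; (row 1) × (row 3) = [-18, -12, 18], so take v_3 = [-3, -2, 3]^T.
V = [v_1 v_2 v_3] = [[-4, 2, -3], [-2, 1, -2], [5, -2, 3]] has det V = -1, so V^{-1} = adj(V)/det V = [[1, 0, 1], [4, -3, 2], [1, -2, 0]].
Modal coordinates z(0) = V^{-1} x(0): 1·(-1) + 0·(-3) + 1·(-2) = -3; 4·(-1) + (-3)·(-3) + 2·(-2) = 1; 1·(-1) + (-2)·(-3) + 0·(-2) = 5; so z(0) = [-3, 1, 5]^T.
x_3(t) = Σ_i (v_i)_3 · z_i(0) · e^{λ_i t} (row 3 of V times the modal terms).
x_3(0.4) = 5·(-3)·e^{-4·0.4} + (-2)·1·e^{-2·0.4} + 3·5·e^{-1·0.4} = (-15)·0.201897 + (-2)·0.449329 + 15·0.670320 = 6.1277.

6.1277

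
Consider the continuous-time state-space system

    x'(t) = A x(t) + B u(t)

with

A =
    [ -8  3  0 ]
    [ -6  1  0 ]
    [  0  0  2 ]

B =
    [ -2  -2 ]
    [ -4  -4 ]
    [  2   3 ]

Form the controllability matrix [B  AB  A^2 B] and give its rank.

2

AB = [[4, 4], [8, 8], [4, 6]]
A^2B = [[-8, -8], [-16, -16], [8, 12]]
Controllability matrix C = [B  AB  A^2B] = [[-2, -2, 4, 4, -8, -8], [-4, -4, 8, 8, -16, -16], [2, 3, 4, 6, 8, 12]]
The rows r1, r2, r3 of C are linearly dependent: -2·r1 + r2 = 0 (check each entry), so rank(C) ≤ 2.
The 2×2 minor from rows 1, 3, columns 1, 2 is (-2)·3 - (-2)·2 = -6 - (-4) = -2 ≠ 0, so rank(C) = 2.
rank(C) = 2 < n = 3, so the pair (A, B) is not completely controllable.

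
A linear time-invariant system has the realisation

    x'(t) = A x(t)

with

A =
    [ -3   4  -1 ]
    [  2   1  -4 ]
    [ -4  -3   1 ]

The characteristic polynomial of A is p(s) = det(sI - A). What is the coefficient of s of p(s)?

-29

Expand det(sI - A) for the 3×3 matrix.
p(s) = s^3 + s^2 - 29s - 91.
(Check: constant term = det(-A) = (-1)^3 det A = -91; coefficient of s^2 = -tr A = 1.)
The coefficient of s is -29.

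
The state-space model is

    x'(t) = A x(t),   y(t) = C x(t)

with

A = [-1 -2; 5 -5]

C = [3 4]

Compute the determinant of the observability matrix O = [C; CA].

-146

CA = [[17, -26]]
Observability matrix O = [C; CA] = [[3, 4], [17, -26]]
det(O) = 3·(-26) - 4·17 = -78 - 68 = -146
Since det(O) ≠ 0, rank(O) = 2 and the system is completely observable.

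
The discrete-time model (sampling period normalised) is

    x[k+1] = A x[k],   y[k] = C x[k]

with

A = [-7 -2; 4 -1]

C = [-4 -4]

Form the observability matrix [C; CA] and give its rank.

1

CA = [[12, 12]]
Observability matrix O = [C; CA] = [[-4, -4], [12, 12]]
Every row of O is a scalar multiple of row 1 = [-4, -4] (multipliers 1, -3), so the rows span a one-dimensional space.
O ≠ 0, hence rank(O) = 1.
rank(O) = 1 < n = 2, so the pair (A, C) is not completely observable.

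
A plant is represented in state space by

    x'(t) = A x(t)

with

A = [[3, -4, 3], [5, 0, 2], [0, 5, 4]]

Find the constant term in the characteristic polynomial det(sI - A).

-125

Expand det(sI - A) for the 3×3 matrix.
p(s) = s^3 - 7s^2 + 22s - 125.
(Check: constant term = det(-A) = (-1)^3 det A = -125; coefficient of s^2 = -tr A = -7.)
The constant term is -125.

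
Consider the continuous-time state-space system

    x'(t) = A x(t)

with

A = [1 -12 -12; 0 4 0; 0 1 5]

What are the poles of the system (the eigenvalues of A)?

1, 4, 5

det(sI - A) = s^3 - (tr A)s^2 + (M11 + M22 + M33)s - det A, where Mii is the 2×2 principal minor of A obtained by deleting row i and column i.
tr A = 1 + 4 + 5 = 10; M11 = 4·5 - 0·1 = 20 - 0 = 20; M22 = 1·5 - (-12)·0 = 5 - 0 = 5; M33 = 1·4 - (-12)·0 = 4 - 0 = 4; sum of minors = 29.
det A = 1·(4·5 - 0·1) - (-12)·(0·5 - 0·0) + (-12)·(0·1 - 4·0) = 1·20 - (-12)·0 + (-12)·0 = 20.
So p(s) = det(sI - A) = s^3 - 10s^2 + 29s - 20.
Rational-root test: any integer root divides -20. Testing small divisors, s = 1 works: p(1) = 1 + (-10) + 29 + (-20) = 0, so (s - 1) is a factor.
Dividing, p(s) = (s - 1)(s^2 - 9s + 20).
Factor s^2 - 9s + 20: two numbers with sum 9 and product 20 are 5 and 4, so s^2 - 9s + 20 = (s - 5)(s - 4).
Hence p(s) = (s - 5) (s - 4) (s - 1), with roots 1, 4, 5.
At least one eigenvalue has non-negative real part, so the system is not asymptotically stable.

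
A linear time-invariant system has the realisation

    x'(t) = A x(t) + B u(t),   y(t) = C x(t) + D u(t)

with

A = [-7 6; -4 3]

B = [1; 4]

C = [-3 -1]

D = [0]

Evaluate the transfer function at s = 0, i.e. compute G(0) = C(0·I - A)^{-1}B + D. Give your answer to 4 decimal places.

-29.0000

G(0) = C(-A)^{-1}B + D = -C A^{-1} B + D.
det A = 3, so A^{-1} = (1/3)·adj(A) = [[1, -2], [4/3, -7/3]]
A^{-1} B = [-7, -8]^T
C A^{-1} B = 29
G(0) = D - C A^{-1} B = 0 - (29) = -29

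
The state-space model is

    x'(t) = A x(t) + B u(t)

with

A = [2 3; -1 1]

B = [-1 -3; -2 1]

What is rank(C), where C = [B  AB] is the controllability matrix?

AB = [[-8, -3], [-1, 4]]
Controllability matrix C = [B  AB] = [[-1, -3, -8, -3], [-2, 1, -1, 4]]
Take the 2×2 submatrix of C formed by columns 1, 2: [[-1, -3], [-2, 1]]. Its determinant is (-1)·1 - (-3)·(-2) = -1 - 6 = -7 ≠ 0.
So rank(C) ≥ 2; since C has 2 rows, rank(C) = 2.
rank(C) = 2 = n, so the pair (A, B) is completely controllable.

2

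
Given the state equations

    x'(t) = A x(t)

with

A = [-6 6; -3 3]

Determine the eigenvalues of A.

det(sI - A) = s^2 - (tr A)s + det A, with tr A = (-6) + 3 = -3 and det A = (-6)·3 - 6·(-3) = -18 - (-18) = 0.
So p(s) = det(sI - A) = s^2 + 3s.
Factor s^2 + 3s: two numbers with sum -3 and product 0 are 0 and -3, so s^2 + 3s = s(s + 3).
Hence p(s) = s (s + 3), with roots -3, 0.
At least one eigenvalue has non-negative real part, so the system is not asymptotically stable.

-3, 0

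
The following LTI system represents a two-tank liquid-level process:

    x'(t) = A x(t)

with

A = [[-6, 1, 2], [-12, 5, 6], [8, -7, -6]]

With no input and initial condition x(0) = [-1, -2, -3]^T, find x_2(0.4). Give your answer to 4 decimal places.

-4.1512

det(sI - A) = s^3 - (tr A)s^2 + (M11 + M22 + M33)s - det A, where Mii is the 2×2 principal minor of A obtained by deleting row i and column i.
tr A = (-6) + 5 + (-6) = -7; M11 = 5·(-6) - 6·(-7) = -30 - (-42) = 12; M22 = (-6)·(-6) - 2·8 = 36 - 16 = 20; M33 = (-6)·5 - 1·(-12) = -30 - (-12) = -18; sum of minors = 14.
det A = (-6)·(5·(-6) - 6·(-7)) - 1·((-12)·(-6) - 6·8) + 2·((-12)·(-7) - 5·8) = (-6)·12 - 1·24 + 2·44 = -8.
So p(s) = det(sI - A) = s^3 + 7s^2 + 14s + 8.
Rational-root test: any integer root divides 8. Testing small divisors, s = -1 works: p(-1) = -1 + 7 + (-14) + 8 = 0, so (s + 1) is a factor.
Dividing, p(s) = (s + 1)(s^2 + 6s + 8).
Factor s^2 + 6s + 8: two numbers with sum -6 and product 8 are -2 and -4, so s^2 + 6s + 8 = (s + 2)(s + 4).
Hence p(s) = (s + 1) (s + 2) (s + 4), with roots -4, -2, -1.
The eigenvalues -4, -2, -1 are distinct and real, so A is diagonalisable and x(t) = e^{At} x(0) = V diag(e^{λ_i t}) V^{-1} x(0), where the columns of V are the eigenvectors.
λ = -4: A - (-4)I = [[-2, 1, 2], [-12, 9, 6], [8, -7, -2]]. v must be orthogonal to every row; (row 1) × (row 2) = [-12, -12, -6], so take v_1 = [2, 2, 1]^T.
λ = -2: A - (-2)I = [[-4, 1, 2], [-12, 7, 6], [8, -7, -4]]. v must be orthogonal to every row; (row 1) × (row 2) = [-8, 0, -16], so take v_2 = [1, 0, 2]^T.
λ = -1: A - (-1)I = [[-5, 1, 2], [-12, 6, 6], [8, -7, -5]]. v must be orthogonal to every row; (row 1) × (row 2) = [-6, 6, -18], so take v_3 = [-1, 1, -3]^T.
V = [v_1 v_2 v_3] = [[2, 1, -1], [2, 0, 1], [1, 2, -3]] has det V = -1, so V^{-1} = adj(V)/det V = [[2, -1, -1], [-7, 5, 4], [-4, 3, 2]].
Modal coordinates z(0) = V^{-1} x(0): 2·(-1) + (-1)·(-2) + (-1)·(-3) = 3; (-7)·(-1) + 5·(-2) + 4·(-3) = -15; (-4)·(-1) + 3·(-2) + 2·(-3) = -8; so z(0) = [3, -15, -8]^T.
x_2(t) = Σ_i (v_i)_2 · z_i(0) · e^{λ_i t} (row 2 of V times the modal terms).
x_2(0.4) = 2·3·e^{-4·0.4} + 0·(-15)·e^{-2·0.4} + 1·(-8)·e^{-1·0.4} = 6·0.201897 + 0·0.449329 + (-8)·0.670320 = -4.1512.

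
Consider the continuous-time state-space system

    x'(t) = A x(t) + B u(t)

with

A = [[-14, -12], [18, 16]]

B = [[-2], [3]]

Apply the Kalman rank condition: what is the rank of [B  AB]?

AB = [[-8], [12]]
Controllability matrix C = [B  AB] = [[-2, -8], [3, 12]]
Every column of C is a scalar multiple of column 1 = [-2, 3] (multipliers 1, 4), so the columns span a one-dimensional space.
C ≠ 0, hence rank(C) = 1.
rank(C) = 1 < n = 2, so the pair (A, B) is not completely controllable.

1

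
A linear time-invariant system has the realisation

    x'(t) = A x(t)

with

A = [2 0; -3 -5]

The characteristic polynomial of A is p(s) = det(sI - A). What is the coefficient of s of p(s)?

3

For a 2×2 matrix, det(sI - A) = s^2 - (tr A)s + det A.
tr A = -3, det A = -10.
So p(s) = s^2 + 3s - 10.
The coefficient of s is 3.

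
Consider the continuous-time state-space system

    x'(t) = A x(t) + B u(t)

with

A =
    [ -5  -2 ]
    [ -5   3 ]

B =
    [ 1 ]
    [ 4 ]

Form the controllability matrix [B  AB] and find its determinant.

AB = [[-13], [7]]
Controllability matrix C = [B  AB] = [[1, -13], [4, 7]]
det(C) = 1·7 - (-13)·4 = 7 - (-52) = 59
Since det(C) ≠ 0, rank(C) = 2 and the system is completely controllable.

59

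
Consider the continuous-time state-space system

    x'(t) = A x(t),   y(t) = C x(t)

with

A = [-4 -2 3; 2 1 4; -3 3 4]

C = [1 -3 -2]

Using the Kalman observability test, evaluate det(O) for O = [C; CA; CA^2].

CA = [[-4, -11, -17]]
CA^2 = [[45, -54, -124]]
Observability matrix O = [C; CA; CA^2] = [[1, -3, -2], [-4, -11, -17], [45, -54, -124]]
Expanding along the first row, det(O) = 1·((-11)·(-124) - (-17)·(-54)) - (-3)·((-4)·(-124) - (-17)·45) + (-2)·((-4)·(-54) - (-11)·45) = 1·446 - (-3)·1261 + (-2)·711 = 2807
Since det(O) ≠ 0, rank(O) = 3 and the system is completely observable.

2807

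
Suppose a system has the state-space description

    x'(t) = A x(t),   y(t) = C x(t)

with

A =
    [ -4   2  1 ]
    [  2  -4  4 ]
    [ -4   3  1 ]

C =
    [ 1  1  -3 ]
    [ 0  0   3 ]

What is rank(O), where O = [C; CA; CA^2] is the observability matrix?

CA = [[10, -11, 2], [-12, 9, 3]]
CA^2 = [[-70, 70, -32], [54, -51, 27]]
Observability matrix O = [C; CA; CA^2] = [[1, 1, -3], [0, 0, 3], [10, -11, 2], [-12, 9, 3], [-70, 70, -32], [54, -51, 27]]
Take the 3×3 submatrix of O formed by rows 1, 2, 3: [[1, 1, -3], [0, 0, 3], [10, -11, 2]]. Its determinant is 1·(0·2 - 3·(-11)) - 1·(0·2 - 3·10) + (-3)·(0·(-11) - 0·10) = 1·33 - 1·(-30) + (-3)·0 = 63 ≠ 0.
So rank(O) ≥ 3; since O has 3 columns, rank(O) = 3.
rank(O) = 3 = n, so the pair (A, C) is completely observable.

3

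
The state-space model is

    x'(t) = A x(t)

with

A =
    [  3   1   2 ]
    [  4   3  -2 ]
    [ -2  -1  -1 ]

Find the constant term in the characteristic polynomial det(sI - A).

Expand det(sI - A) for the 3×3 matrix.
p(s) = s^3 - 5s^2 + s + 3.
(Check: constant term = det(-A) = (-1)^3 det A = 3; coefficient of s^2 = -tr A = -5.)
The constant term is 3.

3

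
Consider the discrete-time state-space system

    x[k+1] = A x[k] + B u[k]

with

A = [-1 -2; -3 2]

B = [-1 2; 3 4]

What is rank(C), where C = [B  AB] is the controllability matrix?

AB = [[-5, -10], [9, 2]]
Controllability matrix C = [B  AB] = [[-1, 2, -5, -10], [3, 4, 9, 2]]
Take the 2×2 submatrix of C formed by columns 1, 2: [[-1, 2], [3, 4]]. Its determinant is (-1)·4 - 2·3 = -4 - 6 = -10 ≠ 0.
So rank(C) ≥ 2; since C has 2 rows, rank(C) = 2.
rank(C) = 2 = n, so the pair (A, B) is completely controllable.

2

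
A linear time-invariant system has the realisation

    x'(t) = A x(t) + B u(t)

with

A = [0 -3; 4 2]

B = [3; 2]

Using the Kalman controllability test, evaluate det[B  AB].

AB = [[-6], [16]]
Controllability matrix C = [B  AB] = [[3, -6], [2, 16]]
det(C) = 3·16 - (-6)·2 = 48 - (-12) = 60
Since det(C) ≠ 0, rank(C) = 2 and the system is completely controllable.

60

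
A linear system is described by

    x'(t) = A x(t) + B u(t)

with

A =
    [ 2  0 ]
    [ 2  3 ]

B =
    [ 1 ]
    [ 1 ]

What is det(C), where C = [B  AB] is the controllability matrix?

AB = [[2], [5]]
Controllability matrix C = [B  AB] = [[1, 2], [1, 5]]
det(C) = 1·5 - 2·1 = 5 - 2 = 3
Since det(C) ≠ 0, rank(C) = 2 and the system is completely controllable.

3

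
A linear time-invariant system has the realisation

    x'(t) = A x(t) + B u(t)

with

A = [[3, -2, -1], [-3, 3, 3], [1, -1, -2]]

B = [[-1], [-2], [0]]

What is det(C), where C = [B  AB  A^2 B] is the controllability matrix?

-15

AB = [[1], [-3], [1]]
A^2B = [[8], [-9], [2]]
Controllability matrix C = [B  AB  A^2B] = [[-1, 1, 8], [-2, -3, -9], [0, 1, 2]]
Expanding along the first row, det(C) = (-1)·((-3)·2 - (-9)·1) - 1·((-2)·2 - (-9)·0) + 8·((-2)·1 - (-3)·0) = (-1)·3 - 1·(-4) + 8·(-2) = -15
Since det(C) ≠ 0, rank(C) = 3 and the system is completely controllable.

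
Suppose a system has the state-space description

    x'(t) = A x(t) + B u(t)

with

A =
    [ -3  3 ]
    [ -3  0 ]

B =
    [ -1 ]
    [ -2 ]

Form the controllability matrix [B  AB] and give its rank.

2

AB = [[-3], [3]]
Controllability matrix C = [B  AB] = [[-1, -3], [-2, 3]]
det(C) = (-1)·3 - (-3)·(-2) = -3 - 6 = -9 ≠ 0, so rank(C) = 2.
rank(C) = 2 = n, so the pair (A, B) is completely controllable.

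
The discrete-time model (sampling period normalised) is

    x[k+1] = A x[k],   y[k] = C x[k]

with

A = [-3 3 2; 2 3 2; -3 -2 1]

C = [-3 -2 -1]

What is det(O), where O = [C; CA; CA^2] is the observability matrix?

-1595

CA = [[8, -13, -11]]
CA^2 = [[-17, 7, -21]]
Observability matrix O = [C; CA; CA^2] = [[-3, -2, -1], [8, -13, -11], [-17, 7, -21]]
Expanding along the first row, det(O) = (-3)·((-13)·(-21) - (-11)·7) - (-2)·(8·(-21) - (-11)·(-17)) + (-1)·(8·7 - (-13)·(-17)) = (-3)·350 - (-2)·(-355) + (-1)·(-165) = -1595
Since det(O) ≠ 0, rank(O) = 3 and the system is completely observable.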